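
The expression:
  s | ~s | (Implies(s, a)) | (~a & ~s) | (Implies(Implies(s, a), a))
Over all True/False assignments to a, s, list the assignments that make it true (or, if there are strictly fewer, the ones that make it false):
is always true.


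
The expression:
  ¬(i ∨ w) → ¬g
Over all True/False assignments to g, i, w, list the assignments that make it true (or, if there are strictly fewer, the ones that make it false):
is false only for:
  g=True, i=False, w=False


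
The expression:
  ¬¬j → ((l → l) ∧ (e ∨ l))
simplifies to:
e ∨ l ∨ ¬j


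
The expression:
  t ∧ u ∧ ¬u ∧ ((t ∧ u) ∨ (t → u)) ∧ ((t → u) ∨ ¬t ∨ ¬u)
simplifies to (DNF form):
False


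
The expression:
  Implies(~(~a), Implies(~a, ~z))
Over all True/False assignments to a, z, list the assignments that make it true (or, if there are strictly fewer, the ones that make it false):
is always true.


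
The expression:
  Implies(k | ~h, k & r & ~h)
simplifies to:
(h & ~k) | (k & r & ~h)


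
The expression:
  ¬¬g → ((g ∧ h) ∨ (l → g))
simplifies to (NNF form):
True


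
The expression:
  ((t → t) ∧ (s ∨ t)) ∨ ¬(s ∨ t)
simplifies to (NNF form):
True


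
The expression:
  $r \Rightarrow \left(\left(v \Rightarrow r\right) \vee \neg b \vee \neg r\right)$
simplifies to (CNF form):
$\text{True}$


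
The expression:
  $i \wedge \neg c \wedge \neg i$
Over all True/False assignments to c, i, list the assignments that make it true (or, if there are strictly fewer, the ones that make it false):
is never true.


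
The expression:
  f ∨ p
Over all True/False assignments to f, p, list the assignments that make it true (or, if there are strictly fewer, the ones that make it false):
is false only for:
  f=False, p=False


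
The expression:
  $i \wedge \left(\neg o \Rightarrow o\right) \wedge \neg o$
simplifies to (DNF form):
$\text{False}$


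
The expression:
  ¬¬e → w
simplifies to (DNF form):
w ∨ ¬e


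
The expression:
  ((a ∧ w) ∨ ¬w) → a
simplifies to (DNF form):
a ∨ w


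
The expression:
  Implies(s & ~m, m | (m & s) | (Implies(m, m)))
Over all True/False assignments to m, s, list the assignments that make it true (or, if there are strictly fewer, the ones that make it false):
is always true.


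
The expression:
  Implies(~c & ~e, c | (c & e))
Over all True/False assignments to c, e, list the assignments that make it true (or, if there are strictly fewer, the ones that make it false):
is false only for:
  c=False, e=False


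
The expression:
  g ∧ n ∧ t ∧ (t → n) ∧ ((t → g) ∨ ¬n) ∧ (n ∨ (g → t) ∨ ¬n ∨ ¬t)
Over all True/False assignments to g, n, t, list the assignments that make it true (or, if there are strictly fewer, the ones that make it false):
is true only for:
  g=True, n=True, t=True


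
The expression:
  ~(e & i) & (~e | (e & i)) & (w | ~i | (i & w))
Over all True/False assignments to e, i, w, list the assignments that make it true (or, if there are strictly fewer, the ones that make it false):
is true only for:
  e=False, i=False, w=False;
  e=False, i=False, w=True;
  e=False, i=True, w=True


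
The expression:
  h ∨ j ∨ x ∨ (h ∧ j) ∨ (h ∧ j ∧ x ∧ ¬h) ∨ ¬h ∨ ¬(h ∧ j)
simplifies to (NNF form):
True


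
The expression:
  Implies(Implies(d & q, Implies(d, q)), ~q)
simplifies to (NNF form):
~q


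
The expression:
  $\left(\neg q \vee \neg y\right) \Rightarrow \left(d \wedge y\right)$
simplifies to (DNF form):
$\left(d \wedge y\right) \vee \left(q \wedge y\right)$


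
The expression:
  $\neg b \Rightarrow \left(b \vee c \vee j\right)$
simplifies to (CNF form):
$b \vee c \vee j$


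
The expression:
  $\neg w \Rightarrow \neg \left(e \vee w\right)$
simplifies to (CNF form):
$w \vee \neg e$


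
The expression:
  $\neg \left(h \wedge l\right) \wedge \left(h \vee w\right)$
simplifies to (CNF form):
$\left(h \vee w\right) \wedge \left(\neg h \vee \neg l\right)$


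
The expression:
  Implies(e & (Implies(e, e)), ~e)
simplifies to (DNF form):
~e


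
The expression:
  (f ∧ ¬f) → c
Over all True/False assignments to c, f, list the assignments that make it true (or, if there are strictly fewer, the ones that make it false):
is always true.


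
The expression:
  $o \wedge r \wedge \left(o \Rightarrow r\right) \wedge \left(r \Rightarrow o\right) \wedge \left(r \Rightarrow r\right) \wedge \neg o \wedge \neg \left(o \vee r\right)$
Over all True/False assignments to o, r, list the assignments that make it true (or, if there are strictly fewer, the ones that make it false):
is never true.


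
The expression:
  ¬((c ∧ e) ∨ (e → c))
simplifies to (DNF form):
e ∧ ¬c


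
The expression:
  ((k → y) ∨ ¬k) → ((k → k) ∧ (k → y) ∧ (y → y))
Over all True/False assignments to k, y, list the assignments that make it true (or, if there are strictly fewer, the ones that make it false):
is always true.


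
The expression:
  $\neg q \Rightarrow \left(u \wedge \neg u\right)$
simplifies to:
$q$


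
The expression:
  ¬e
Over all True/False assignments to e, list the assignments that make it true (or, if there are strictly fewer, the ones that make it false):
is true only for:
  e=False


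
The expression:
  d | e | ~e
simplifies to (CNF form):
True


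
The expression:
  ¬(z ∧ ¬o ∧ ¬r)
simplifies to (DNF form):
o ∨ r ∨ ¬z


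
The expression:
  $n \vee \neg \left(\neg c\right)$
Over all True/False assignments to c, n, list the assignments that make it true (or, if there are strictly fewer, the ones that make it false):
is false only for:
  c=False, n=False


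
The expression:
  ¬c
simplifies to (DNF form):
¬c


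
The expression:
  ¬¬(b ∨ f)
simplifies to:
b ∨ f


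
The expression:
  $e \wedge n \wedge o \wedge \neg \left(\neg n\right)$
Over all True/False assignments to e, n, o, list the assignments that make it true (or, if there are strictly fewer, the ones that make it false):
is true only for:
  e=True, n=True, o=True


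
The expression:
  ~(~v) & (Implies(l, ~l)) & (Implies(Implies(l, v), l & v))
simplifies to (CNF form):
False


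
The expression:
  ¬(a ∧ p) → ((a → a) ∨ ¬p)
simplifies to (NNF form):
True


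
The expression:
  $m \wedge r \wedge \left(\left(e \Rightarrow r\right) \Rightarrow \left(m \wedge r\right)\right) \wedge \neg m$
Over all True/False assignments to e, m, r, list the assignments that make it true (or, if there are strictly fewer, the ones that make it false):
is never true.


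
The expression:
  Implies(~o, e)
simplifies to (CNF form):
e | o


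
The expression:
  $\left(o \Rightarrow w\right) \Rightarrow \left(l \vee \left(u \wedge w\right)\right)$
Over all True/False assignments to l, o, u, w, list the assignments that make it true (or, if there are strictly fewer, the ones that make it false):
is false only for:
  l=False, o=False, u=False, w=False;
  l=False, o=False, u=False, w=True;
  l=False, o=False, u=True, w=False;
  l=False, o=True, u=False, w=True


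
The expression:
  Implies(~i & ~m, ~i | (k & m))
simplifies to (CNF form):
True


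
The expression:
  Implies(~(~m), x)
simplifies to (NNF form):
x | ~m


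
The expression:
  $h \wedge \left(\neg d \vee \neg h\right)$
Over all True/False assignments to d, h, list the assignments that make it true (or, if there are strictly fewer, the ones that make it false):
is true only for:
  d=False, h=True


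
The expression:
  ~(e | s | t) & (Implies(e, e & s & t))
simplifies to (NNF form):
~e & ~s & ~t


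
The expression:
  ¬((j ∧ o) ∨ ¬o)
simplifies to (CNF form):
o ∧ ¬j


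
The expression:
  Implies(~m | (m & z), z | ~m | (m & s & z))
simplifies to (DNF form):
True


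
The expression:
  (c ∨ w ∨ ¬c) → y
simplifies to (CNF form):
y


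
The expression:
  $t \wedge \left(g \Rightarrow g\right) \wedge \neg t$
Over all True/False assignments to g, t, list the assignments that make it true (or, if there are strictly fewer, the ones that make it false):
is never true.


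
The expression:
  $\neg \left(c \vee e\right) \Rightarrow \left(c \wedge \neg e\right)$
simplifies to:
$c \vee e$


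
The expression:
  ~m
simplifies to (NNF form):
~m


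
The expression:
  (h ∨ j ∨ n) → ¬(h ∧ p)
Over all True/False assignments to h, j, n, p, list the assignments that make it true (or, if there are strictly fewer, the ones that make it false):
is false only for:
  h=True, j=False, n=False, p=True;
  h=True, j=False, n=True, p=True;
  h=True, j=True, n=False, p=True;
  h=True, j=True, n=True, p=True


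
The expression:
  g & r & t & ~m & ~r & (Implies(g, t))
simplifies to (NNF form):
False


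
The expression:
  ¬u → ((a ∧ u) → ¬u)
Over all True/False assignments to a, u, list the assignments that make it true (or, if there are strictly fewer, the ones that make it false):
is always true.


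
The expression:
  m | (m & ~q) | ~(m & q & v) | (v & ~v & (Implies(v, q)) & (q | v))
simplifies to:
True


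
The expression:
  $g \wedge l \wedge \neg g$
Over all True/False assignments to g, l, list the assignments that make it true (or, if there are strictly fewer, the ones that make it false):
is never true.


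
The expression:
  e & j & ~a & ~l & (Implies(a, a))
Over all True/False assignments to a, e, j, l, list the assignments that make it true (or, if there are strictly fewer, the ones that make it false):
is true only for:
  a=False, e=True, j=True, l=False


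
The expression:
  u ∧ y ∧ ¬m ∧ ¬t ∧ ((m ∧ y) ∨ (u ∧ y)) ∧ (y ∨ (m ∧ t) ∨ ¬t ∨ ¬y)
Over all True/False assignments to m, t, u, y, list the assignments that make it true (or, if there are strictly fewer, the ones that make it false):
is true only for:
  m=False, t=False, u=True, y=True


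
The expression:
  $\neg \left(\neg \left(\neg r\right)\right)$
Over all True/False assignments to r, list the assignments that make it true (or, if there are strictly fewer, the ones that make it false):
is true only for:
  r=False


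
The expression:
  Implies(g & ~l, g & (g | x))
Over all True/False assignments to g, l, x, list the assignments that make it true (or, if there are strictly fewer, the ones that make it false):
is always true.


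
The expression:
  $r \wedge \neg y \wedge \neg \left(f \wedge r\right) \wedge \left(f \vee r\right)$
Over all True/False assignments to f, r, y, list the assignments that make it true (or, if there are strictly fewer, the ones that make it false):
is true only for:
  f=False, r=True, y=False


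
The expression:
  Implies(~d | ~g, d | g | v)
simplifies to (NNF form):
d | g | v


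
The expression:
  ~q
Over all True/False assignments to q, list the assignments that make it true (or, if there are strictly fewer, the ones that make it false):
is true only for:
  q=False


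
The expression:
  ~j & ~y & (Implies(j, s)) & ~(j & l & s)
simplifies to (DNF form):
~j & ~y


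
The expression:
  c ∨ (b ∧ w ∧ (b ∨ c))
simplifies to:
c ∨ (b ∧ w)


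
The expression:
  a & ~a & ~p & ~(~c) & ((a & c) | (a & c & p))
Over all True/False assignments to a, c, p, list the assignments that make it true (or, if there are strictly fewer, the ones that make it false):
is never true.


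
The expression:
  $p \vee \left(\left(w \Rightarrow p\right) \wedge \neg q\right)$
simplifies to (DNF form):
$p \vee \left(\neg q \wedge \neg w\right)$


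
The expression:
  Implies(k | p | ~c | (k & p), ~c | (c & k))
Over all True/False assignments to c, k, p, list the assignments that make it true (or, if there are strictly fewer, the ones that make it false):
is false only for:
  c=True, k=False, p=True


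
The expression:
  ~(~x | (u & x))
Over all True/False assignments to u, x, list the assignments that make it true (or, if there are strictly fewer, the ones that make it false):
is true only for:
  u=False, x=True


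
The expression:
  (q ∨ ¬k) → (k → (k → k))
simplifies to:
True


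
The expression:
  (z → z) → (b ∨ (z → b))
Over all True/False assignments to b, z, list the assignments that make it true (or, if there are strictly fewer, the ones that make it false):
is false only for:
  b=False, z=True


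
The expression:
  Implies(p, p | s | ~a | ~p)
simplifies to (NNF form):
True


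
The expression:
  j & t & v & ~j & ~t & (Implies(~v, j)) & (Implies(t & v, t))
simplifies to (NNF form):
False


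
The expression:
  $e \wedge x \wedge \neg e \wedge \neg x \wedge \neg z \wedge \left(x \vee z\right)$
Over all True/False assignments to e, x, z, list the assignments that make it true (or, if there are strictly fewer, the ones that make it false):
is never true.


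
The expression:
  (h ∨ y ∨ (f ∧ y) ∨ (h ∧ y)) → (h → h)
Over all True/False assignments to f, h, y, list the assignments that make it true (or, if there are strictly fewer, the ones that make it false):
is always true.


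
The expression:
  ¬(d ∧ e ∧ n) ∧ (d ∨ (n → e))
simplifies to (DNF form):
(d ∧ ¬e) ∨ (e ∧ ¬d) ∨ ¬n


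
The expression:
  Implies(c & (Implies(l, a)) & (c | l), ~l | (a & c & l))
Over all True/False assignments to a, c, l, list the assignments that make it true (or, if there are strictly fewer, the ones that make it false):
is always true.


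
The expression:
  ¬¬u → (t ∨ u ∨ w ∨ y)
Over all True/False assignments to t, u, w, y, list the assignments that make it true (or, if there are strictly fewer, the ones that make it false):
is always true.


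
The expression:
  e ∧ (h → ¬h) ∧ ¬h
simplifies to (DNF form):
e ∧ ¬h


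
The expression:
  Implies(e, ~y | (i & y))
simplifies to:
i | ~e | ~y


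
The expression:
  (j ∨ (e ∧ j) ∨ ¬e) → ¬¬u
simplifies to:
u ∨ (e ∧ ¬j)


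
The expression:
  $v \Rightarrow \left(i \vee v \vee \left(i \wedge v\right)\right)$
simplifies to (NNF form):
$\text{True}$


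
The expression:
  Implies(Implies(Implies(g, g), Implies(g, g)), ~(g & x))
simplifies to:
~g | ~x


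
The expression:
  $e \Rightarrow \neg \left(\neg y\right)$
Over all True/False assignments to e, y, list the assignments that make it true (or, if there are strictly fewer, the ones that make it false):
is false only for:
  e=True, y=False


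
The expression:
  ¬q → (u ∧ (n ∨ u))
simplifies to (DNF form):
q ∨ u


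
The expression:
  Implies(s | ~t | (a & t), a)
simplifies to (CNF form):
(a | t) & (a | ~s)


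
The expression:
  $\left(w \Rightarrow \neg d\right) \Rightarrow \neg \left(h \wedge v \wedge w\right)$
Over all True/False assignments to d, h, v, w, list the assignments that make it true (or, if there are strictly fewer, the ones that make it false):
is false only for:
  d=False, h=True, v=True, w=True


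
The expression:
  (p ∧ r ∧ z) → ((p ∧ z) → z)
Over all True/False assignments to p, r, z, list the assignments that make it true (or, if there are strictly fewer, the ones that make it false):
is always true.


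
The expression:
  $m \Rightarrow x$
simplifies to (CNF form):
$x \vee \neg m$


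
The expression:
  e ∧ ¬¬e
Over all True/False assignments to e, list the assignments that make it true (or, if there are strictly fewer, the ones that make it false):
is true only for:
  e=True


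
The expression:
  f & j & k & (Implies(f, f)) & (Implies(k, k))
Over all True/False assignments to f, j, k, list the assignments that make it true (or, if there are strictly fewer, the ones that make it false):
is true only for:
  f=True, j=True, k=True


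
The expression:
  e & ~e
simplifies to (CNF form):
False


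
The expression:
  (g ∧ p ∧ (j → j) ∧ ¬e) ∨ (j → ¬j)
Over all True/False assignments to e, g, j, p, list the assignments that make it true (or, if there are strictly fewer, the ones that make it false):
is false only for:
  e=False, g=False, j=True, p=False;
  e=False, g=False, j=True, p=True;
  e=False, g=True, j=True, p=False;
  e=True, g=False, j=True, p=False;
  e=True, g=False, j=True, p=True;
  e=True, g=True, j=True, p=False;
  e=True, g=True, j=True, p=True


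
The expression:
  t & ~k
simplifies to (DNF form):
t & ~k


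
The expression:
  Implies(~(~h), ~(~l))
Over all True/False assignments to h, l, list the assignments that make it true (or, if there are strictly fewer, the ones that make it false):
is false only for:
  h=True, l=False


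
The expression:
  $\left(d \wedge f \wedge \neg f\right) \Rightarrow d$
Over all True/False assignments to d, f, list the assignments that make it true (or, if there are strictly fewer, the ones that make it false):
is always true.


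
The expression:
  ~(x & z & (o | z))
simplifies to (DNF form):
~x | ~z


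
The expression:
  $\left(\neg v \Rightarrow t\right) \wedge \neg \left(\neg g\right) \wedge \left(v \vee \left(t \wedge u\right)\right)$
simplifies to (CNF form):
$g \wedge \left(t \vee v\right) \wedge \left(u \vee v\right)$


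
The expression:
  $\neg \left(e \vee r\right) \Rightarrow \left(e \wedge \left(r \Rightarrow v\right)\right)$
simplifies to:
$e \vee r$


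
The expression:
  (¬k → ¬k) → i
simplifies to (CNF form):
i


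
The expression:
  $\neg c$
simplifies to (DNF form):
$\neg c$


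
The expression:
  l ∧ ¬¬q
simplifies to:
l ∧ q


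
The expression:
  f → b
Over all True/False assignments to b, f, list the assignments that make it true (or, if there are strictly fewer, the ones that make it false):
is false only for:
  b=False, f=True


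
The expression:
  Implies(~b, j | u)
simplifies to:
b | j | u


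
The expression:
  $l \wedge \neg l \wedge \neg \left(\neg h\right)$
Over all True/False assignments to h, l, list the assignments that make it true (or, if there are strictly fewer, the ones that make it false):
is never true.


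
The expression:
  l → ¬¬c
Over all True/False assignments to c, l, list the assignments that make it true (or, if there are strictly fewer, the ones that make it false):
is false only for:
  c=False, l=True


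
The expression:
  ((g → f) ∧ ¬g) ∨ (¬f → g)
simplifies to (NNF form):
True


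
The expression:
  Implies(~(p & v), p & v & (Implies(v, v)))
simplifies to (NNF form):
p & v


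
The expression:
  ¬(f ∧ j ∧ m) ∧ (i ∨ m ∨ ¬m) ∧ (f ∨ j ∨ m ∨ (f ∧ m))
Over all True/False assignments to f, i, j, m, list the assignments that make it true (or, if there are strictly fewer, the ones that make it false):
is false only for:
  f=False, i=False, j=False, m=False;
  f=False, i=True, j=False, m=False;
  f=True, i=False, j=True, m=True;
  f=True, i=True, j=True, m=True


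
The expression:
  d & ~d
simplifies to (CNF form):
False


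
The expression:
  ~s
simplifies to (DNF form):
~s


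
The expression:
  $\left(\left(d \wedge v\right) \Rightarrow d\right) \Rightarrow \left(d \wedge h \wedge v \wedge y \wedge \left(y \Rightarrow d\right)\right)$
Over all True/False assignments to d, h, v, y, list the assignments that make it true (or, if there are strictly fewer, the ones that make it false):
is true only for:
  d=True, h=True, v=True, y=True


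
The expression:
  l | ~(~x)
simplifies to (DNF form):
l | x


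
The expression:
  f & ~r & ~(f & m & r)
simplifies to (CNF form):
f & ~r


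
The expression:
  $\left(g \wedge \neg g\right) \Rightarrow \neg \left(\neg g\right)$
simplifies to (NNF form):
$\text{True}$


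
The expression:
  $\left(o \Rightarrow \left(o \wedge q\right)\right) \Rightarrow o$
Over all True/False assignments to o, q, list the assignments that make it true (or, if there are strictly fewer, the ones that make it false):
is true only for:
  o=True, q=False;
  o=True, q=True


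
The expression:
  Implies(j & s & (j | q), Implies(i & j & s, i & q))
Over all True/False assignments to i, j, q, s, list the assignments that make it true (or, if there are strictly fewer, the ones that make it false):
is false only for:
  i=True, j=True, q=False, s=True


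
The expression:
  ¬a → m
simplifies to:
a ∨ m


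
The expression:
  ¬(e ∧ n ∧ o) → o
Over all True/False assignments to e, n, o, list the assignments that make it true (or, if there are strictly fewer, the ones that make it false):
is true only for:
  e=False, n=False, o=True;
  e=False, n=True, o=True;
  e=True, n=False, o=True;
  e=True, n=True, o=True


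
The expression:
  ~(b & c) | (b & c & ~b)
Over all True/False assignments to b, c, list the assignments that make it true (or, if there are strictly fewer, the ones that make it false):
is false only for:
  b=True, c=True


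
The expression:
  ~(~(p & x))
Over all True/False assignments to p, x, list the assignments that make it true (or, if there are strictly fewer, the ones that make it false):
is true only for:
  p=True, x=True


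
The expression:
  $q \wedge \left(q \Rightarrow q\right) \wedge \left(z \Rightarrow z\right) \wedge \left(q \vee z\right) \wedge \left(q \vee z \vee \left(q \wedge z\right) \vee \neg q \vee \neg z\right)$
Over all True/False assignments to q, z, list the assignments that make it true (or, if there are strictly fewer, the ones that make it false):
is true only for:
  q=True, z=False;
  q=True, z=True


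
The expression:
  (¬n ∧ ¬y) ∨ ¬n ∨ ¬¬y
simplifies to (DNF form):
y ∨ ¬n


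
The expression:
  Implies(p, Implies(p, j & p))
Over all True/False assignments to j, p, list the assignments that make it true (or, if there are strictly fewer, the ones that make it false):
is false only for:
  j=False, p=True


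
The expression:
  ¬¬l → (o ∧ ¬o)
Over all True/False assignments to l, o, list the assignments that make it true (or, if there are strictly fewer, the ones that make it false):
is true only for:
  l=False, o=False;
  l=False, o=True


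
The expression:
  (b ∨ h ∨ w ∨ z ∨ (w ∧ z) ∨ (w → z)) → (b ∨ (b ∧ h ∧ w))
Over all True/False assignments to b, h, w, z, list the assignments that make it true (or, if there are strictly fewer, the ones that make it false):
is true only for:
  b=True, h=False, w=False, z=False;
  b=True, h=False, w=False, z=True;
  b=True, h=False, w=True, z=False;
  b=True, h=False, w=True, z=True;
  b=True, h=True, w=False, z=False;
  b=True, h=True, w=False, z=True;
  b=True, h=True, w=True, z=False;
  b=True, h=True, w=True, z=True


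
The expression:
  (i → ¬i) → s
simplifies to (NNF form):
i ∨ s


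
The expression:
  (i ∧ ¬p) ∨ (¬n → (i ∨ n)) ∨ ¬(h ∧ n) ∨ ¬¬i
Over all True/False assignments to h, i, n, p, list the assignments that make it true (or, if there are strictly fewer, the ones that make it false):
is always true.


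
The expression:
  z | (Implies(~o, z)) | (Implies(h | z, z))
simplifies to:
o | z | ~h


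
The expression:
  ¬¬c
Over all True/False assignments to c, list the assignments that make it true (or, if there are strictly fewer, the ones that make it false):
is true only for:
  c=True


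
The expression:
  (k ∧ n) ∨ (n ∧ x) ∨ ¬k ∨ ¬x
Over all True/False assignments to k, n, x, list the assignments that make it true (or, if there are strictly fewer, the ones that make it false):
is false only for:
  k=True, n=False, x=True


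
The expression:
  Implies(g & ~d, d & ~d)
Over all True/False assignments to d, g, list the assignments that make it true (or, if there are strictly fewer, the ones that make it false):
is false only for:
  d=False, g=True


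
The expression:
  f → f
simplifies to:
True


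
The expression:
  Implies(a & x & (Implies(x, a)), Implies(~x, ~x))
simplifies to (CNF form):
True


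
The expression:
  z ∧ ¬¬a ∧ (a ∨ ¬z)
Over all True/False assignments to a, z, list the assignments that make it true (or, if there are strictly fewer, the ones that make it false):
is true only for:
  a=True, z=True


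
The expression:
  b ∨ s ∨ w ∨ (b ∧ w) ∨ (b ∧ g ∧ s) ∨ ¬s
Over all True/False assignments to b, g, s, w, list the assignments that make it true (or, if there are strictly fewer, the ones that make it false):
is always true.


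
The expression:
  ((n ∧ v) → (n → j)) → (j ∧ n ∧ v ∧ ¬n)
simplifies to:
n ∧ v ∧ ¬j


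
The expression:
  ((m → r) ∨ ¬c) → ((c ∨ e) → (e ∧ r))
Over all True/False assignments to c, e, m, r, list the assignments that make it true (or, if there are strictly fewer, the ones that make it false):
is false only for:
  c=False, e=True, m=False, r=False;
  c=False, e=True, m=True, r=False;
  c=True, e=False, m=False, r=False;
  c=True, e=False, m=False, r=True;
  c=True, e=False, m=True, r=True;
  c=True, e=True, m=False, r=False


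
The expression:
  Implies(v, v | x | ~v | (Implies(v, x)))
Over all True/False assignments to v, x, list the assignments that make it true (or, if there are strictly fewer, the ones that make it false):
is always true.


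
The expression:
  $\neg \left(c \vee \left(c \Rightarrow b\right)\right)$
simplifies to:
$\text{False}$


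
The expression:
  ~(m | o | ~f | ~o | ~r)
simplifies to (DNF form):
False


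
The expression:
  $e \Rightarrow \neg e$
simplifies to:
$\neg e$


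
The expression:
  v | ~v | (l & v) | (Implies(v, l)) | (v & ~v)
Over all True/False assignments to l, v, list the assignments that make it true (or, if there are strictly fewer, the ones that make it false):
is always true.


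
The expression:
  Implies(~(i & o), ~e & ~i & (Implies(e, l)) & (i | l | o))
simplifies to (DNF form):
(i & o) | (o & ~e) | (l & ~e & ~i)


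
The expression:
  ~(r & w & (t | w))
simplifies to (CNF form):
~r | ~w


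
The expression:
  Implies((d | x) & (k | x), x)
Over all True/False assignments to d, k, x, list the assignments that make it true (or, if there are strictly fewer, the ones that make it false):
is false only for:
  d=True, k=True, x=False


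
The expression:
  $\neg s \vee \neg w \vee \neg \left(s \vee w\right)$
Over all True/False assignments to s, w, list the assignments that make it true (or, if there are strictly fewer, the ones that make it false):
is false only for:
  s=True, w=True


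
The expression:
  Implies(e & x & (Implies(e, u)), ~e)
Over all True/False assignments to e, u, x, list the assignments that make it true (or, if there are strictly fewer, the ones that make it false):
is false only for:
  e=True, u=True, x=True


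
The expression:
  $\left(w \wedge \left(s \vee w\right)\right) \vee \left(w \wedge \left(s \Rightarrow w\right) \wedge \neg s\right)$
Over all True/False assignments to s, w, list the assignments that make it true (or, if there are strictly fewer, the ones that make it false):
is true only for:
  s=False, w=True;
  s=True, w=True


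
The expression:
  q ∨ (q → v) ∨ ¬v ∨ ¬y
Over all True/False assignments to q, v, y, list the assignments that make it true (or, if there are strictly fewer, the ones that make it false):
is always true.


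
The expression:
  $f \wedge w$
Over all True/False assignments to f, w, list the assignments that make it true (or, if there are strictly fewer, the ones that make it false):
is true only for:
  f=True, w=True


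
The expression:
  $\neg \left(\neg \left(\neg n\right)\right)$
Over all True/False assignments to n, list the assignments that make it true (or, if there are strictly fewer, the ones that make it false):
is true only for:
  n=False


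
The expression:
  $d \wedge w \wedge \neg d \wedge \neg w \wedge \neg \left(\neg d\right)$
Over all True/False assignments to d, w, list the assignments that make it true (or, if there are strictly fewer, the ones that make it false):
is never true.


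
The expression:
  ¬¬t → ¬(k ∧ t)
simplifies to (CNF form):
¬k ∨ ¬t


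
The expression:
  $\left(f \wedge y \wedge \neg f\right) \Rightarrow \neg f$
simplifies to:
$\text{True}$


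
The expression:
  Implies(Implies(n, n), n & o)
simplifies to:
n & o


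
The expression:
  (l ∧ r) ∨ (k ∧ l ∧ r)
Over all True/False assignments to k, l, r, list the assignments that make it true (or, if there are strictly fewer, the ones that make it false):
is true only for:
  k=False, l=True, r=True;
  k=True, l=True, r=True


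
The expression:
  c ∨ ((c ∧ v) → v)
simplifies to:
True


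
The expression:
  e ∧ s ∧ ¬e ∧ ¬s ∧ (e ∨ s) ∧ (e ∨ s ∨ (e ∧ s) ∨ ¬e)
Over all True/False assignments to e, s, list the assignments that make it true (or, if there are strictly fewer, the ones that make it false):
is never true.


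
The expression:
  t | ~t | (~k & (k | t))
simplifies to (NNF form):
True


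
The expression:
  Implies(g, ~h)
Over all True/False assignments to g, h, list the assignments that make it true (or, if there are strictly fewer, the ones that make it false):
is false only for:
  g=True, h=True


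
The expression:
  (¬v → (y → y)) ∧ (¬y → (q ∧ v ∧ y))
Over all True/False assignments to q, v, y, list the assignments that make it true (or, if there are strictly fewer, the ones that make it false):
is true only for:
  q=False, v=False, y=True;
  q=False, v=True, y=True;
  q=True, v=False, y=True;
  q=True, v=True, y=True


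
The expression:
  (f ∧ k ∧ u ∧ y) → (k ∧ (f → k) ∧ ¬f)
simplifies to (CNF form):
¬f ∨ ¬k ∨ ¬u ∨ ¬y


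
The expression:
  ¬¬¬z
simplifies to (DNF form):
¬z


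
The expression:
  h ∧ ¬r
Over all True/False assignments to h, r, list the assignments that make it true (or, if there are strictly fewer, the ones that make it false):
is true only for:
  h=True, r=False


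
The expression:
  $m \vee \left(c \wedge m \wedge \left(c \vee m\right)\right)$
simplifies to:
$m$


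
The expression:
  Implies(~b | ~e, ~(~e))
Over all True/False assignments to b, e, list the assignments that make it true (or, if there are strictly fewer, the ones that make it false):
is true only for:
  b=False, e=True;
  b=True, e=True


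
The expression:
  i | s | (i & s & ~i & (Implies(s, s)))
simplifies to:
i | s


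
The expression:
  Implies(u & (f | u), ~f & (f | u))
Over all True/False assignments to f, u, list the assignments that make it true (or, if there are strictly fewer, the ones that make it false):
is false only for:
  f=True, u=True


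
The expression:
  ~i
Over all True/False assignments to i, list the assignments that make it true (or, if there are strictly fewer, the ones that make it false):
is true only for:
  i=False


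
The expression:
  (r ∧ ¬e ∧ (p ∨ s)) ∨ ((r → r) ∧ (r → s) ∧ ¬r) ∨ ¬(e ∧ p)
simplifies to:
¬e ∨ ¬p ∨ ¬r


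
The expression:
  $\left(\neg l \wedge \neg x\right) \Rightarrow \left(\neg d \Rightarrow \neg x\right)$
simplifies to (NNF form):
$\text{True}$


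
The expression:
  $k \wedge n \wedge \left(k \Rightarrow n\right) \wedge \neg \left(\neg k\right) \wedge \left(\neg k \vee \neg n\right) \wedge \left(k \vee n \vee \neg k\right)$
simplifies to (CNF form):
$\text{False}$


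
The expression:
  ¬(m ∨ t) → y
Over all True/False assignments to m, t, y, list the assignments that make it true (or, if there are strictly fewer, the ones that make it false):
is false only for:
  m=False, t=False, y=False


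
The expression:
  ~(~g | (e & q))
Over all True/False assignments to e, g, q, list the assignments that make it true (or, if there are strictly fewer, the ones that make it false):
is true only for:
  e=False, g=True, q=False;
  e=False, g=True, q=True;
  e=True, g=True, q=False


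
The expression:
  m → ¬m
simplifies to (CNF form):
¬m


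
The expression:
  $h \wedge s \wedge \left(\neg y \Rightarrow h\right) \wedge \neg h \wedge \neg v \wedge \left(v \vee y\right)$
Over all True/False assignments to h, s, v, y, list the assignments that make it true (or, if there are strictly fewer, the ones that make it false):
is never true.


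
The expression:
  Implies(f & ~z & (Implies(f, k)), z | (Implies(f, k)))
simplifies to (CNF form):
True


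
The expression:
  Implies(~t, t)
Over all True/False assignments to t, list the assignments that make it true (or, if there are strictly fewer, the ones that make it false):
is true only for:
  t=True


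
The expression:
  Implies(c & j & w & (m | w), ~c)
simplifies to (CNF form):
~c | ~j | ~w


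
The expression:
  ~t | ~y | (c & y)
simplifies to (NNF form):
c | ~t | ~y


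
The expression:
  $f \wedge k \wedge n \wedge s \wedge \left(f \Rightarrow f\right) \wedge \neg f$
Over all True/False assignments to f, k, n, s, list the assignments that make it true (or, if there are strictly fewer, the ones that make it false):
is never true.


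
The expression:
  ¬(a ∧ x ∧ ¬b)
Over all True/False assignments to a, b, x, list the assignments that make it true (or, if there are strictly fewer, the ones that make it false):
is false only for:
  a=True, b=False, x=True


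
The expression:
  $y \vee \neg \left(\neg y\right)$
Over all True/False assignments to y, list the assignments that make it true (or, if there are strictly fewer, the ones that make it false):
is true only for:
  y=True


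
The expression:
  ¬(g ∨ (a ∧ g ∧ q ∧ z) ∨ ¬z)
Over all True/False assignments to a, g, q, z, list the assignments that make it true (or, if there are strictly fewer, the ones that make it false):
is true only for:
  a=False, g=False, q=False, z=True;
  a=False, g=False, q=True, z=True;
  a=True, g=False, q=False, z=True;
  a=True, g=False, q=True, z=True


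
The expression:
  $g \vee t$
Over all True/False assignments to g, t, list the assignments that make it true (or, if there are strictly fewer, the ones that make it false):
is false only for:
  g=False, t=False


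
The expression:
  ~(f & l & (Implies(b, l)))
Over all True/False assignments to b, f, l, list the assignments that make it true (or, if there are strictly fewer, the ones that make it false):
is false only for:
  b=False, f=True, l=True;
  b=True, f=True, l=True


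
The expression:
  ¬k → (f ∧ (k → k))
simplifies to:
f ∨ k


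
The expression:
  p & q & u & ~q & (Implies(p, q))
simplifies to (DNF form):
False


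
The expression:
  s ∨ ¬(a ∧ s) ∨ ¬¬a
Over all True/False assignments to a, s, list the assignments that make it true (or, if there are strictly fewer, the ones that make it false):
is always true.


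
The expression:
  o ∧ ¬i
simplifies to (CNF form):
o ∧ ¬i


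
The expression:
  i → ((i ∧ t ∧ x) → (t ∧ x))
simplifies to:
True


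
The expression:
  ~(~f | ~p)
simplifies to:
f & p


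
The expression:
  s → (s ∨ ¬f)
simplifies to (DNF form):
True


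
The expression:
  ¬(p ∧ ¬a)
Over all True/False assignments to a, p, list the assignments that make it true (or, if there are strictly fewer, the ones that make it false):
is false only for:
  a=False, p=True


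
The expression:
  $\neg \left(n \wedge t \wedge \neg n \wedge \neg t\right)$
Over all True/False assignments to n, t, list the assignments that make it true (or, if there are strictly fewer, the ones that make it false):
is always true.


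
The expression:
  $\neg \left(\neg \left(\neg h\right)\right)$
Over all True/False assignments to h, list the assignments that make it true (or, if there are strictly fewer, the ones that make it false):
is true only for:
  h=False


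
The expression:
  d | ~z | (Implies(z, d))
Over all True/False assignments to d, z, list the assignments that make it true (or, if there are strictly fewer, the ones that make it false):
is false only for:
  d=False, z=True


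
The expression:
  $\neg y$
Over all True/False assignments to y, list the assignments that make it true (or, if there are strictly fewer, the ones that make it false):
is true only for:
  y=False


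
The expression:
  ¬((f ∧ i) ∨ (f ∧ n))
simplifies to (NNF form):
(¬i ∧ ¬n) ∨ ¬f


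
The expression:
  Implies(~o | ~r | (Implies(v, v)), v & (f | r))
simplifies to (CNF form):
v & (f | r)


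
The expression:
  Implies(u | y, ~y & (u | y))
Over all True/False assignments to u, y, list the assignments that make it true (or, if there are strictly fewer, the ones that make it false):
is true only for:
  u=False, y=False;
  u=True, y=False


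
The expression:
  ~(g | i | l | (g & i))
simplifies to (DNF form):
~g & ~i & ~l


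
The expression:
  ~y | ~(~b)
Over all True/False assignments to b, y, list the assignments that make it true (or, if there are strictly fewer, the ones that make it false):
is false only for:
  b=False, y=True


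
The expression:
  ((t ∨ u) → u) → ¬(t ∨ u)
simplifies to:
¬u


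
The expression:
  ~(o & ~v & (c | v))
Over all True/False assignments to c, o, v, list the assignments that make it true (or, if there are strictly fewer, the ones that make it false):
is false only for:
  c=True, o=True, v=False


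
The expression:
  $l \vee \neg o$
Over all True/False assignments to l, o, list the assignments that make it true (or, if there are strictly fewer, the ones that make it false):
is false only for:
  l=False, o=True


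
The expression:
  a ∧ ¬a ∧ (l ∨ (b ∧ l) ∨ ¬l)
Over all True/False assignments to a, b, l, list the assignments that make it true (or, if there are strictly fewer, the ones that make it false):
is never true.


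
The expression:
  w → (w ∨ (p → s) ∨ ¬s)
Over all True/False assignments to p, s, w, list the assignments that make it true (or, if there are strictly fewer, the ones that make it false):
is always true.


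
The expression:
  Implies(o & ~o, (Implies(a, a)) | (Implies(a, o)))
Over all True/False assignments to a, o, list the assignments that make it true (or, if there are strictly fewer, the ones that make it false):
is always true.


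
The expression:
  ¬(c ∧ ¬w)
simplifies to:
w ∨ ¬c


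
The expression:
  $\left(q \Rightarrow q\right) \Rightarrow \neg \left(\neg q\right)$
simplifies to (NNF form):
$q$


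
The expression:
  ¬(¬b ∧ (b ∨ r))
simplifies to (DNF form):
b ∨ ¬r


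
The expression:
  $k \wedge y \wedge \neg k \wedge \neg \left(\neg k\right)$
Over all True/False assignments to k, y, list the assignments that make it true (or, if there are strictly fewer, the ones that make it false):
is never true.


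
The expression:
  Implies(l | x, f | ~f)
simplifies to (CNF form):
True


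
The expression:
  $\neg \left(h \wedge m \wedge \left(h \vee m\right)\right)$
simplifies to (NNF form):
$\neg h \vee \neg m$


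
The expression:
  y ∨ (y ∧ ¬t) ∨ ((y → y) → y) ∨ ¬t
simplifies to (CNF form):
y ∨ ¬t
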